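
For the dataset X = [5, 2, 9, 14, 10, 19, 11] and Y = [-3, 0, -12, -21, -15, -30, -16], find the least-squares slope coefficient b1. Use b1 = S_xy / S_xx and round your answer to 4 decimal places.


First compute the means: xbar = 10.0000, ybar = -13.8571.
Then S_xx = sum((xi - xbar)^2) = 188.0000.
S_xy = sum((xi - xbar)(yi - ybar)) = -343.0000.
b1 = S_xy / S_xx = -343.0000 / 188.0000 = -1.8245.

-1.8245


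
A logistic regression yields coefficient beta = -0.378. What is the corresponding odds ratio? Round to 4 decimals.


The odds ratio is computed as:
OR = e^(-0.378) = 0.6852.

0.6852


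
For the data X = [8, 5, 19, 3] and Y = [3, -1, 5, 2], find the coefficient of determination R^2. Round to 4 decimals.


After computing the OLS fit (b0=-0.1129, b1=0.2700):
SSres = 7.6105, SStot = 18.7500.
R^2 = 1 - 7.6105/18.7500 = 0.5941.

0.5941


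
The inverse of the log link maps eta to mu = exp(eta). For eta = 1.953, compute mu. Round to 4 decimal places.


mu = exp(eta) = exp(1.953).
= 7.0498.

7.0498


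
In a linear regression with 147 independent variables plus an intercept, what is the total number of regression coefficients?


Total coefficients = number of predictors + 1 (for the intercept).
= 147 + 1 = 148.

148


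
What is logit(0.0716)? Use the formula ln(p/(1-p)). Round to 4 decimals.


1 - p = 0.9284.
p/(1-p) = 0.0771.
logit = ln(0.0771) = -2.5624.

-2.5624


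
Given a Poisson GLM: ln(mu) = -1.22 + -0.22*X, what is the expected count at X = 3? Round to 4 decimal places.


eta = -1.22 + -0.22 * 3 = -1.8800.
mu = exp(-1.8800) = 0.1526.

0.1526


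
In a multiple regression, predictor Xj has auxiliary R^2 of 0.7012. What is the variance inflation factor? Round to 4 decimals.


Denominator: 1 - 0.7012 = 0.2988.
VIF = 1 / 0.2988 = 3.3467.

3.3467


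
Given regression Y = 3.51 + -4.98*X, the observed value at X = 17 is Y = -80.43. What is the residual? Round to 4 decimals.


Fitted value at X = 17 is yhat = 3.51 + -4.98*17 = -81.1500.
Residual = -80.43 - -81.1500 = 0.7200.

0.7200


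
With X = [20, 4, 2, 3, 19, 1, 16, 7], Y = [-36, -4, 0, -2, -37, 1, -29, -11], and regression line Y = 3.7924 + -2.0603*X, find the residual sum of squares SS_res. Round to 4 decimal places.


Predicted values from Y = 3.7924 + -2.0603*X.
Residuals: [1.4136, 0.4488, 0.3282, 0.3885, -1.6467, -0.7321, 0.1724, -0.3703].
SSres = 5.8728.

5.8728


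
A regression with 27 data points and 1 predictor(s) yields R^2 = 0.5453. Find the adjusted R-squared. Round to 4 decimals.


Plug in: Adj R^2 = 1 - (1 - 0.5453) * 26/25.
= 1 - 0.4547 * 26/25
= 1 - 11.8222 / 25
= 1 - 0.4729 = 0.5271.

0.5271


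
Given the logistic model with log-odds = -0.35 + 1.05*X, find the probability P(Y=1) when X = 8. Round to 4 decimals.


Compute z = -0.35 + (1.05)(8) = 8.0500.
exp(-z) = 0.0003.
P = 1/(1 + 0.0003) = 0.9997.

0.9997


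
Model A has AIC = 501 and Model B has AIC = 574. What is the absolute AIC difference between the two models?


Compute |501 - 574| = 73.
Model A has the smaller AIC.

73


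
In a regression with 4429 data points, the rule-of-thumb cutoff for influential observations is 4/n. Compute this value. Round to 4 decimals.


Cook's distance cutoff = 4/n = 4/4429.
= 0.0009.

0.0009


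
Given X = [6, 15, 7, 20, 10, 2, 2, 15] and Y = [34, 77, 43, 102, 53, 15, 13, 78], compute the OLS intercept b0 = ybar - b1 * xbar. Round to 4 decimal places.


Compute b1 = 4.8418 from the OLS formula.
With xbar = 9.6250 and ybar = 51.8750, the intercept is:
b0 = 51.8750 - 4.8418 * 9.6250 = 5.2725.

5.2725


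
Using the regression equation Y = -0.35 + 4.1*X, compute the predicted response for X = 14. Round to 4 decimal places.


Predicted value:
Y = -0.35 + (4.1)(14) = -0.35 + 57.4000 = 57.0500.

57.0500


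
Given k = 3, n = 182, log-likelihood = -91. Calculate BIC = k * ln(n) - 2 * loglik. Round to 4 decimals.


Compute k*ln(n) = 3*ln(182) = 3*5.204007 = 15.612021.
Then -2*loglik = 182.
BIC = 15.612021 + 182 = 197.612021, which rounds to 197.6120.

197.6120


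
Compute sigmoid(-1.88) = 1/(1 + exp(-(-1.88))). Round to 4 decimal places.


First, exp(1.8800) = 6.5535.
Then sigma(z) = 1/(1 + 6.5535) = 0.1324.

0.1324


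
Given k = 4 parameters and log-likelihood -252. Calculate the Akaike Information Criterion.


AIC = 2*4 - 2*(-252).
= 8 + 504 = 512.

512


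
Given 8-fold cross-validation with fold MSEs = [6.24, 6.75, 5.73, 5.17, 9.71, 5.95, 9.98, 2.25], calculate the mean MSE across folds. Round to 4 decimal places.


Total MSE across folds = 51.7800.
CV-MSE = 51.7800/8 = 6.4725.

6.4725


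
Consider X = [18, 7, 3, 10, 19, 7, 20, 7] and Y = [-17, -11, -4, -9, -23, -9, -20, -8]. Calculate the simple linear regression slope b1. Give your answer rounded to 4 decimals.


Calculate xbar = 11.3750, ybar = -12.6250.
S_xx = 305.8750, S_xy = -292.1250.
Using b1 = S_xy / S_xx = -292.1250 / 305.8750, we get b1 = -0.9550.

-0.9550


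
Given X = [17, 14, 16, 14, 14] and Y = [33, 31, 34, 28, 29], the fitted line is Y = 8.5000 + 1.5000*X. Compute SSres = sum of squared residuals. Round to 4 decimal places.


Compute predicted values, then residuals = yi - yhat_i.
Residuals: [-1.0000, 1.5000, 1.5000, -1.5000, -0.5000].
SSres = sum(residual^2) = 8.0000.

8.0000


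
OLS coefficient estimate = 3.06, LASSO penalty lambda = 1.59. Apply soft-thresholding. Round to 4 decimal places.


Absolute value: |3.06| = 3.06.
Compare to lambda = 1.59.
Since |beta| > lambda, coefficient = sign(beta)*(|beta| - lambda) = 1.4700.

1.4700


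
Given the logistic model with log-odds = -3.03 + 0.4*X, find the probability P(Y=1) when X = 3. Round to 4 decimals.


z = -3.03 + 0.4 * 3 = -1.8300.
Sigmoid: P = 1 / (1 + exp(1.8300)) = 0.1382.

0.1382


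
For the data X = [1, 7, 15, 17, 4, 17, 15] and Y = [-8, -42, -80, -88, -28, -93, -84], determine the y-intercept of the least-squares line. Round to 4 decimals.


First find the slope: b1 = -5.0526.
Means: xbar = 10.8571, ybar = -60.4286.
b0 = ybar - b1 * xbar = -60.4286 - -5.0526 * 10.8571 = -5.5717.

-5.5717


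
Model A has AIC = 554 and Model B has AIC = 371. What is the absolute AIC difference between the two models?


Compute |554 - 371| = 183.
Model B has the smaller AIC.

183


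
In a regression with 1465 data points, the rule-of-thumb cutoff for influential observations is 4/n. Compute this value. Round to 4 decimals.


Using the rule of thumb:
Threshold = 4 / 1465 = 0.0027.

0.0027


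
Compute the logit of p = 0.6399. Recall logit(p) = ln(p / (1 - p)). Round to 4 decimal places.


1 - p = 0.3601.
p/(1-p) = 1.7770.
logit = ln(1.7770) = 0.5749.

0.5749


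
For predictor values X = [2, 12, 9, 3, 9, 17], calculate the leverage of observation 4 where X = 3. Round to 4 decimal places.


Mean of X: xbar = 8.6667.
SXX = 157.3333.
For X = 3: h = 1/6 + (3 - 8.6667)^2/157.3333 = 0.3708.

0.3708


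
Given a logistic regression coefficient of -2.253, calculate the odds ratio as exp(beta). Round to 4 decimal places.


exp(-2.253) = 0.1051.
So the odds ratio is 0.1051.

0.1051


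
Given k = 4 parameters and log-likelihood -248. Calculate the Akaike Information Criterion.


AIC = 2k - 2*loglik = 2(4) - 2(-248).
= 8 + 496 = 504.

504


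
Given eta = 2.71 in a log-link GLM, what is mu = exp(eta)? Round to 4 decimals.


The inverse log link gives:
mu = exp(2.71) = 15.0293.

15.0293


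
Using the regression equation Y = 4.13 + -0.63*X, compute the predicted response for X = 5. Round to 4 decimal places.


Substitute X = 5 into the equation:
Y = 4.13 + -0.63 * 5 = 4.13 + -3.1500 = 0.9800.

0.9800


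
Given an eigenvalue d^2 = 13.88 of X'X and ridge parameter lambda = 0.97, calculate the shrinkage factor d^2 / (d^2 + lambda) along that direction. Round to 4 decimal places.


Denominator = d^2 + lambda = 13.88 + 0.97 = 14.8500.
Shrinkage = 13.88 / 14.8500 = 0.9347.

0.9347


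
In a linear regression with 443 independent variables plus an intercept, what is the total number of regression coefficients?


Each predictor gets one coefficient, plus one intercept.
Total parameters = 443 + 1 = 444.

444


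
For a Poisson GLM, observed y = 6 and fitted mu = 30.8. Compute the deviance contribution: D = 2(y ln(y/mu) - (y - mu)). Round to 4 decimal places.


Compute y*ln(y/mu) = 6*ln(6/30.8) = 6*-1.635755 = -9.814530.
y - mu = -24.8.
D = 2*(-9.814530 - (-24.8)) = 29.970940, which rounds to 29.9709.

29.9709


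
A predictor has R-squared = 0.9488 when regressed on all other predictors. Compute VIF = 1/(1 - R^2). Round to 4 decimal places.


VIF = 1 / (1 - 0.9488).
= 1 / 0.0512 = 19.5313.

19.5313


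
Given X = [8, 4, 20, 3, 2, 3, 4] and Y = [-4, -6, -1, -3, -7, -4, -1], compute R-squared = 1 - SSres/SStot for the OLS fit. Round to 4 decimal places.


The fitted line is Y = -4.9751 + 0.2006*X.
SSres = 21.7142, SStot = 31.4286.
R^2 = 1 - SSres/SStot = 0.3091.

0.3091


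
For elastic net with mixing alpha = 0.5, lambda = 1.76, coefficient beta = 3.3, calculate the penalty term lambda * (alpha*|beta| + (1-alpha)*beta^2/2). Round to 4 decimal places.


L1 component = 0.5 * |3.3| = 1.6500.
L2 component = 0.5 * 3.3^2 / 2 = 2.7225.
Penalty = 1.76 * (1.6500 + 2.7225) = 1.76 * 4.3725 = 7.6956.

7.6956


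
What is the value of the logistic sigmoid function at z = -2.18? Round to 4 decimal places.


First, exp(2.1800) = 8.8463.
Then sigma(z) = 1/(1 + 8.8463) = 0.1016.

0.1016


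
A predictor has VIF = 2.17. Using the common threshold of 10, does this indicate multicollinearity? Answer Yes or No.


The threshold is 10.
VIF = 2.17 is < 10.
Multicollinearity indication: No.

No


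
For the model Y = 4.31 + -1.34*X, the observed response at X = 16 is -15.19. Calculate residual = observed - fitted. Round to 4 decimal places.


Compute yhat = 4.31 + (-1.34)(16) = -17.1300.
Residual = actual - predicted = -15.19 - -17.1300 = 1.9400.

1.9400


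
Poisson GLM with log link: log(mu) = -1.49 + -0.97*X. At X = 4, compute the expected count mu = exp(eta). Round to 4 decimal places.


eta = -1.49 + -0.97 * 4 = -5.3700.
mu = exp(-5.3700) = 0.0047.

0.0047


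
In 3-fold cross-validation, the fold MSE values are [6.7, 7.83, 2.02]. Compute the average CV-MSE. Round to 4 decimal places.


Add all fold MSEs: 16.5500.
Divide by k = 3: 16.5500/3 = 5.5167.

5.5167


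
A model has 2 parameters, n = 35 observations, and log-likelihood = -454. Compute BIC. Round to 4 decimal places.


k * ln(n) = 2 * ln(35) = 2 * 3.555348 = 7.110696.
-2 * loglik = -2 * (-454) = 908.
BIC = 7.110696 + 908 = 915.110696, which rounds to 915.1107.

915.1107


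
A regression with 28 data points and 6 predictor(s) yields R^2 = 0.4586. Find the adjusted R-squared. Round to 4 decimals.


Using the formula:
(1 - 0.4586) = 0.5414.
Multiply by 27/21: 0.5414 * 27 = 14.6178, then 14.6178 / 21 = 0.6961.
Adj R^2 = 1 - 0.6961 = 0.3039.

0.3039


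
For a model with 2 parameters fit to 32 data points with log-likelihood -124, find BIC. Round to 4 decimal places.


Compute k*ln(n) = 2*ln(32) = 2*3.465736 = 6.931472.
Then -2*loglik = 248.
BIC = 6.931472 + 248 = 254.931472, which rounds to 254.9315.

254.9315


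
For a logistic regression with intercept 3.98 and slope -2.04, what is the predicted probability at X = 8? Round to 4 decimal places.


z = 3.98 + -2.04 * 8 = -12.3400.
Sigmoid: P = 1 / (1 + exp(12.3400)) = 0.0000.

0.0000


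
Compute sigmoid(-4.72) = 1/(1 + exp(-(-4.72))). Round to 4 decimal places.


First, exp(4.7200) = 112.1683.
Then sigma(z) = 1/(1 + 112.1683) = 0.0088.

0.0088


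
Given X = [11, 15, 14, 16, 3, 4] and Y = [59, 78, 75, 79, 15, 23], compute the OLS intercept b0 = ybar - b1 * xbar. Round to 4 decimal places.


First find the slope: b1 = 5.0495.
Means: xbar = 10.5000, ybar = 54.8333.
b0 = ybar - b1 * xbar = 54.8333 - 5.0495 * 10.5000 = 1.8132.

1.8132


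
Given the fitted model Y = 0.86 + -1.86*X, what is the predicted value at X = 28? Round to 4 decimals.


Substitute X = 28 into the equation:
Y = 0.86 + -1.86 * 28 = 0.86 + -52.0800 = -51.2200.

-51.2200


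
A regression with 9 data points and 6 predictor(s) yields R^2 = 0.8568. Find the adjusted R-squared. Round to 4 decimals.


Using the formula:
(1 - 0.8568) = 0.1432.
Multiply by 8/2: 0.1432 * 8 = 1.1456, then 1.1456 / 2 = 0.5728.
Adj R^2 = 1 - 0.5728 = 0.4272.

0.4272


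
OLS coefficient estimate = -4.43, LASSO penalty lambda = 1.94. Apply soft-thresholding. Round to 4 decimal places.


|beta_OLS| = 4.43.
lambda = 1.94.
Since |beta| > lambda, coefficient = sign(beta)*(|beta| - lambda) = -2.4900.
Result = -2.4900.

-2.4900


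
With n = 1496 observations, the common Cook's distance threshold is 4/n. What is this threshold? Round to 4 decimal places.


Using the rule of thumb:
Threshold = 4 / 1496 = 0.0027.

0.0027


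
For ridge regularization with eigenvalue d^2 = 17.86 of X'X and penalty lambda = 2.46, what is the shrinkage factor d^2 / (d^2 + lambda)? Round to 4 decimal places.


Compute the denominator: 17.86 + 2.46 = 20.3200.
Shrinkage factor = 17.86 / 20.3200 = 0.8789.

0.8789


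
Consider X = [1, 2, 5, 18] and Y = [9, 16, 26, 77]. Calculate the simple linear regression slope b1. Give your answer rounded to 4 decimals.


The sample means are xbar = 6.5000 and ybar = 32.0000.
Compute S_xx = 185.0000 and S_xy = 725.0000.
Slope b1 = S_xy / S_xx = 725.0000 / 185.0000 = 3.9189.

3.9189


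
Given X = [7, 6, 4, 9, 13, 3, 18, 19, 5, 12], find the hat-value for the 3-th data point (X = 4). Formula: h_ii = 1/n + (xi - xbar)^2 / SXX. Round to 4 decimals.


Mean of X: xbar = 9.6000.
SXX = 292.4000.
For X = 4: h = 1/10 + (4 - 9.6000)^2/292.4000 = 0.2073.

0.2073


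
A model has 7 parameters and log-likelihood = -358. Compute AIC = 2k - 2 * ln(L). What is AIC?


AIC = 2*7 - 2*(-358).
= 14 + 716 = 730.

730


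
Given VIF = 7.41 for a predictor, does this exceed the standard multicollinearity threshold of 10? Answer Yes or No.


Check: VIF = 7.41 vs threshold = 10.
Since 7.41 < 10, the answer is No.

No


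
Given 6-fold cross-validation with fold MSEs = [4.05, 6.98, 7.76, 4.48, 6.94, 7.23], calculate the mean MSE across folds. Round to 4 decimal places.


Sum of fold MSEs = 37.4400.
Average = 37.4400 / 6 = 6.2400.

6.2400


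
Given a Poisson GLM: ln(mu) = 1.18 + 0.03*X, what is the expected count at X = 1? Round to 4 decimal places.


eta = 1.18 + 0.03 * 1 = 1.2100.
mu = exp(1.2100) = 3.3535.

3.3535


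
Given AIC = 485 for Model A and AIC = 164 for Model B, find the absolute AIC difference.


|AIC_A - AIC_B| = |485 - 164| = 321.
Model B is preferred (lower AIC).

321


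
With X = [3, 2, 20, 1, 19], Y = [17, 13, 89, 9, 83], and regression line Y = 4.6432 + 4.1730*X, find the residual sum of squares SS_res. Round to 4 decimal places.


For each point, residual = actual - predicted.
Residuals: [-0.1622, 0.0108, 0.8968, 0.1838, -0.9302].
Sum of squared residuals = 1.7297.

1.7297


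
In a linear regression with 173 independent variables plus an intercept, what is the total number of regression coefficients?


Including the intercept, the model has 173 predictor coefficients + 1 intercept.
Total = 174.

174


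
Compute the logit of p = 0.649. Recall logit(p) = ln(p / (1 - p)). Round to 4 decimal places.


The odds are p/(1-p) = 0.649 / 0.351 = 1.8490.
logit(p) = ln(1.8490) = 0.6146.

0.6146


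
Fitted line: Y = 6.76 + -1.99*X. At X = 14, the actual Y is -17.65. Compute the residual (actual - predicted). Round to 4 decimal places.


Compute yhat = 6.76 + (-1.99)(14) = -21.1000.
Residual = actual - predicted = -17.65 - -21.1000 = 3.4500.

3.4500


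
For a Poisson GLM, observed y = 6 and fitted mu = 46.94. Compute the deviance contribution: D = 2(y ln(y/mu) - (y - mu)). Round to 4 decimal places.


First: ln(6/46.94) = -2.057111.
Then: 6 * -2.057111 = -12.342666.
y - mu = 6 - 46.94 = -40.94.
D = 2(-12.342666 - -40.94) = 57.194668, which rounds to 57.1947.

57.1947


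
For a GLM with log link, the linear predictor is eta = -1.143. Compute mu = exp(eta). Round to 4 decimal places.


mu = exp(eta) = exp(-1.143).
= 0.3189.

0.3189


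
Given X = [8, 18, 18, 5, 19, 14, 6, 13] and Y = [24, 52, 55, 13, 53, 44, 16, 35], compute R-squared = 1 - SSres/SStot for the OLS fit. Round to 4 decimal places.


After computing the OLS fit (b0=-1.3116, b1=2.9950):
SSres = 33.8693, SStot = 2042.0000.
R^2 = 1 - 33.8693/2042.0000 = 0.9834.

0.9834


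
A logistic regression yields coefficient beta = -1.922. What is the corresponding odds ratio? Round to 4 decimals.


exp(-1.922) = 0.1463.
So the odds ratio is 0.1463.

0.1463


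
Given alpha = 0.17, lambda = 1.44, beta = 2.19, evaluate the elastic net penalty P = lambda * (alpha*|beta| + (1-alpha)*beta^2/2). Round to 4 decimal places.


alpha * |beta| = 0.17 * 2.19 = 0.3723.
(1-alpha) * beta^2/2 = 0.83 * 4.7961/2 = 1.9904.
Total = 1.44 * (0.3723 + 1.9904) = 3.4023.

3.4023


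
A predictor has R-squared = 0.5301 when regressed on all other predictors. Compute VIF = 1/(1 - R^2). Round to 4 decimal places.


Using VIF = 1/(1 - R^2_j):
1 - 0.5301 = 0.4699.
VIF = 2.1281.

2.1281


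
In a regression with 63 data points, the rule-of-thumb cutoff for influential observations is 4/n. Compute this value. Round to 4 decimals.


Using the rule of thumb:
Threshold = 4 / 63 = 0.0635.

0.0635


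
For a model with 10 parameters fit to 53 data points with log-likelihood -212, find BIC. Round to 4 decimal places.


ln(53) = 3.970292.
k * ln(n) = 10 * 3.970292 = 39.702920.
-2L = 424.
BIC = 39.702920 + 424 = 463.702920, which rounds to 463.7029.

463.7029


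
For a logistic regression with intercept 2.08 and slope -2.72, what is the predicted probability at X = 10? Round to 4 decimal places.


Linear predictor: z = 2.08 + -2.72 * 10 = -25.1200.
P = 1/(1 + exp(25.1200)) = 1/(1 + 81185297301.1928) = 0.0000.

0.0000


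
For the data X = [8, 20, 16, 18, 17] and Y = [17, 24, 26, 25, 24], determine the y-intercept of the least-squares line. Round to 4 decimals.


First find the slope: b1 = 0.6745.
Means: xbar = 15.8000, ybar = 23.2000.
b0 = ybar - b1 * xbar = 23.2000 - 0.6745 * 15.8000 = 12.5425.

12.5425


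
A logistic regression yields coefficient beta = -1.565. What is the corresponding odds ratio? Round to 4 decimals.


The odds ratio is computed as:
OR = e^(-1.565) = 0.2091.

0.2091


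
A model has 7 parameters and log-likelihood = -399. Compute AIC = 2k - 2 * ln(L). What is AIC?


AIC = 2k - 2*loglik = 2(7) - 2(-399).
= 14 + 798 = 812.

812


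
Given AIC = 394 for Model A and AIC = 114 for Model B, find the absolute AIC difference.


|AIC_A - AIC_B| = |394 - 114| = 280.
Model B is preferred (lower AIC).

280


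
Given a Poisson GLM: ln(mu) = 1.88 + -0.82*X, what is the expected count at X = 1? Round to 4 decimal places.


Linear predictor: eta = 1.88 + (-0.82)(1) = 1.0600.
Expected count: mu = exp(1.0600) = 2.8864.

2.8864


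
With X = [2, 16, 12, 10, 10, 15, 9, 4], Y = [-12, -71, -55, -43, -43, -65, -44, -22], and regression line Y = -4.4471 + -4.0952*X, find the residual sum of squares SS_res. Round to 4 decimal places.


Compute predicted values, then residuals = yi - yhat_i.
Residuals: [0.6375, -1.0297, -1.4105, 2.3991, 2.3991, 0.8751, -2.6961, -1.1721].
SSres = sum(residual^2) = 24.3761.

24.3761


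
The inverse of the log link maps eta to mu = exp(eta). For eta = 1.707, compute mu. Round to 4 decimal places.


mu = exp(eta) = exp(1.707).
= 5.5124.

5.5124


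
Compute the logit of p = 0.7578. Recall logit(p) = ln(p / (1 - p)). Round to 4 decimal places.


Compute the odds: 0.7578/0.2422 = 3.1288.
Take the natural log: ln(3.1288) = 1.1407.

1.1407


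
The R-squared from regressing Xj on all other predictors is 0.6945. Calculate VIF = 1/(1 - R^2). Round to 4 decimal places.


Denominator: 1 - 0.6945 = 0.3055.
VIF = 1 / 0.3055 = 3.2733.

3.2733


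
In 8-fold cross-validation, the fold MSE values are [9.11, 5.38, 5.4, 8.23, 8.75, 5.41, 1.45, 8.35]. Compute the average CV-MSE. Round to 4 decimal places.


Add all fold MSEs: 52.0800.
Divide by k = 8: 52.0800/8 = 6.5100.

6.5100


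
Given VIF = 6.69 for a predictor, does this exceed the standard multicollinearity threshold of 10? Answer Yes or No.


Compare VIF = 6.69 to the threshold of 10.
6.69 < 10, so the answer is No.

No


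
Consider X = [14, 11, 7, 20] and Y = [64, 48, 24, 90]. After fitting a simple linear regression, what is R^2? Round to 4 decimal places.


After computing the OLS fit (b0=-9.0778, b1=5.0444):
SSres = 16.8222, SStot = 2307.0000.
R^2 = 1 - 16.8222/2307.0000 = 0.9927.

0.9927


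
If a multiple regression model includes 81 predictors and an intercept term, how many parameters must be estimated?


Total coefficients = number of predictors + 1 (for the intercept).
= 81 + 1 = 82.

82


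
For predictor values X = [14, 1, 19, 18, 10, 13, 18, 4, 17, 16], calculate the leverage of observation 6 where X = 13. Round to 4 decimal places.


Mean of X: xbar = 13.0000.
SXX = 346.0000.
For X = 13: h = 1/10 + (13 - 13.0000)^2/346.0000 = 0.1000.

0.1000


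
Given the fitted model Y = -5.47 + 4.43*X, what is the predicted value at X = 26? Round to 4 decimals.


Predicted value:
Y = -5.47 + (4.43)(26) = -5.47 + 115.1800 = 109.7100.

109.7100


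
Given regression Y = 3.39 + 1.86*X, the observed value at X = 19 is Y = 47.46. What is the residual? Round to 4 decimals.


Predicted = 3.39 + 1.86 * 19 = 38.7300.
Residual = 47.46 - 38.7300 = 8.7300.

8.7300


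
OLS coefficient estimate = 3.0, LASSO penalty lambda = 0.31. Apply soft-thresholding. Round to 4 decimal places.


|beta_OLS| = 3.0.
lambda = 0.31.
Since |beta| > lambda, coefficient = sign(beta)*(|beta| - lambda) = 2.6900.
Result = 2.6900.

2.6900


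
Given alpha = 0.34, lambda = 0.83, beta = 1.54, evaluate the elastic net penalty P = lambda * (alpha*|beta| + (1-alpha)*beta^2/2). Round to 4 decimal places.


L1 component = 0.34 * |1.54| = 0.5236.
L2 component = 0.66 * 1.54^2 / 2 = 0.7826.
Penalty = 0.83 * (0.5236 + 0.7826) = 0.83 * 1.3062 = 1.0842.

1.0842


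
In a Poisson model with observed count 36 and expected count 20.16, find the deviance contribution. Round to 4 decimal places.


y/mu = 36/20.16 = 1.785714 (approx.), and ln(36/20.16) = 0.579818.
y * ln(y/mu) = 36 * 0.579818 = 20.873448.
y - mu = 15.84.
D = 2 * (20.873448 - 15.84) = 10.066896, which rounds to 10.0669.

10.0669


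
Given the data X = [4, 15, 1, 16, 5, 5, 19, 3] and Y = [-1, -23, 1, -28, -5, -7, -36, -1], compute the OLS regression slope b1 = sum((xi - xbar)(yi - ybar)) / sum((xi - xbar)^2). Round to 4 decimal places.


The sample means are xbar = 8.5000 and ybar = -12.5000.
Compute S_xx = 340.0000 and S_xy = -693.0000.
Slope b1 = S_xy / S_xx = -693.0000 / 340.0000 = -2.0382.

-2.0382


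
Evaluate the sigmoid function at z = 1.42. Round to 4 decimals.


First, exp(-1.4200) = 0.2417.
Then sigma(z) = 1/(1 + 0.2417) = 0.8053.

0.8053


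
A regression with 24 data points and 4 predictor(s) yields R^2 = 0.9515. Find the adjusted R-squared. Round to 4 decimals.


Adjusted R^2 = 1 - (1 - R^2) * (n-1)/(n-p-1).
(1 - R^2) = 0.0485.
(n-1)/(n-p-1) = 23/19.
(1 - R^2) * (n-1) = 0.0485 * 23 = 1.1155.
Divide by (n-p-1): 1.1155 / 19 = 0.0587.
Adj R^2 = 1 - 0.0587 = 0.9413.

0.9413


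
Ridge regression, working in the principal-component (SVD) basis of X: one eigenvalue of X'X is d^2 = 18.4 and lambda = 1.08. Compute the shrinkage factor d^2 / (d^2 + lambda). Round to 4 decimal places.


d^2 + lambda = 18.4 + 1.08 = 19.4800.
Shrinkage factor = 18.4/19.4800 = 0.9446.

0.9446


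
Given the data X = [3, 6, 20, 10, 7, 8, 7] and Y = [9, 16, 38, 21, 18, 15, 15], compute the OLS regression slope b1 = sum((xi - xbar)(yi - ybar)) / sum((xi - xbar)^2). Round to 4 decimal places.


The sample means are xbar = 8.7143 and ybar = 18.8571.
Compute S_xx = 175.4286 and S_xy = 293.7143.
Slope b1 = S_xy / S_xx = 293.7143 / 175.4286 = 1.6743.

1.6743


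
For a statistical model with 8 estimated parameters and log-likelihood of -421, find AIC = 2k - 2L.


AIC = 2k - 2*loglik = 2(8) - 2(-421).
= 16 + 842 = 858.

858


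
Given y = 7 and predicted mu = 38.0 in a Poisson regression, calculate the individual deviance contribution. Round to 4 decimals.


Compute y*ln(y/mu) = 7*ln(7/38.0) = 7*-1.691676 = -11.841732.
y - mu = -31.0.
D = 2*(-11.841732 - (-31.0)) = 38.316536, which rounds to 38.3165.

38.3165


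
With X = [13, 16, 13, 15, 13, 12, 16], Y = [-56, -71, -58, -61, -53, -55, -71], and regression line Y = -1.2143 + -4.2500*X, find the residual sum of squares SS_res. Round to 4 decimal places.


For each point, residual = actual - predicted.
Residuals: [0.4643, -1.7857, -1.5357, 3.9643, 3.4643, -2.7857, -1.7857].
Sum of squared residuals = 44.4286.

44.4286


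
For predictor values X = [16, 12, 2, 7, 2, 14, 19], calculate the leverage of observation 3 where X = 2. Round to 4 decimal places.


Mean of X: xbar = 10.2857.
SXX = 273.4286.
For X = 2: h = 1/7 + (2 - 10.2857)^2/273.4286 = 0.3939.

0.3939


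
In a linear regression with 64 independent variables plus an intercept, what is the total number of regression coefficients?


Including the intercept, the model has 64 predictor coefficients + 1 intercept.
Total = 65.

65


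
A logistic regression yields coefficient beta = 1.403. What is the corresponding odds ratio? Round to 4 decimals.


The odds ratio is computed as:
OR = e^(1.403) = 4.0674.

4.0674


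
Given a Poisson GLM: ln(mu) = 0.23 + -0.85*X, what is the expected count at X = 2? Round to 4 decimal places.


Compute eta = 0.23 + -0.85 * 2 = -1.4700.
Apply inverse link: mu = e^-1.4700 = 0.2299.

0.2299


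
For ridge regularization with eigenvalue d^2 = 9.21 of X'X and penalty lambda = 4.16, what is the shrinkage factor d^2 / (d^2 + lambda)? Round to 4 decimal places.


Compute the denominator: 9.21 + 4.16 = 13.3700.
Shrinkage factor = 9.21 / 13.3700 = 0.6889.

0.6889


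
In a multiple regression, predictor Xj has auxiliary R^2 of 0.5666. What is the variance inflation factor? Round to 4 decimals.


Using VIF = 1/(1 - R^2_j):
1 - 0.5666 = 0.4334.
VIF = 2.3073.

2.3073


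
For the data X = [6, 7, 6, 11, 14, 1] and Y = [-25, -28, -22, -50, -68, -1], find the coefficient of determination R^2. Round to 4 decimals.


Fit the OLS line: b0 = 6.5337, b1 = -5.1823.
SSres = 19.4614.
SStot = 2745.3333.
R^2 = 1 - 19.4614/2745.3333 = 0.9929.

0.9929


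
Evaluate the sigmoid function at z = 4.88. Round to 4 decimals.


Compute exp(-4.8800) = 0.0076.
Sigmoid = 1 / (1 + 0.0076) = 1 / 1.0076 = 0.9925.

0.9925


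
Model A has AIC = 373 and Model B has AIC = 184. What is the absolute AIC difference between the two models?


Absolute difference = |373 - 184| = 189.
The model with lower AIC (B) is preferred.

189


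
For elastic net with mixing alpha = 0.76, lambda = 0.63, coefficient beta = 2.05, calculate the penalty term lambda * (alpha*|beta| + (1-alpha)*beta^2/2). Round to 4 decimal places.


L1 component = 0.76 * |2.05| = 1.5580.
L2 component = 0.24 * 2.05^2 / 2 = 0.5043.
Penalty = 0.63 * (1.5580 + 0.5043) = 0.63 * 2.0623 = 1.2992.

1.2992


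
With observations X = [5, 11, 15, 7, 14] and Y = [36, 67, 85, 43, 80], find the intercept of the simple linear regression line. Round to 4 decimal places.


First find the slope: b1 = 5.0346.
Means: xbar = 10.4000, ybar = 62.2000.
b0 = ybar - b1 * xbar = 62.2000 - 5.0346 * 10.4000 = 9.8404.

9.8404


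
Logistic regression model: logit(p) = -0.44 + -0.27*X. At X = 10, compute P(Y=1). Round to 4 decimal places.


Linear predictor: z = -0.44 + -0.27 * 10 = -3.1400.
P = 1/(1 + exp(3.1400)) = 1/(1 + 23.1039) = 0.0415.

0.0415


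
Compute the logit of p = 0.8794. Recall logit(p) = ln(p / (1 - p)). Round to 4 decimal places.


Compute the odds: 0.8794/0.1206 = 7.2919.
Take the natural log: ln(7.2919) = 1.9868.

1.9868


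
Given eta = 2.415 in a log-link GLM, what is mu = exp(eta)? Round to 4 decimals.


The inverse log link gives:
mu = exp(2.415) = 11.1898.

11.1898


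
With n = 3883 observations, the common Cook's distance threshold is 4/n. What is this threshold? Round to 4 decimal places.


Cook's distance cutoff = 4/n = 4/3883.
= 0.0010.

0.0010


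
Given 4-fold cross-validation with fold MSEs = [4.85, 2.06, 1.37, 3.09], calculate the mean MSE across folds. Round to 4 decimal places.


Add all fold MSEs: 11.3700.
Divide by k = 4: 11.3700/4 = 2.8425.

2.8425


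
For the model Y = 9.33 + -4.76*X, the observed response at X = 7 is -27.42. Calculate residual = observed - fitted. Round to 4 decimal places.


Predicted = 9.33 + -4.76 * 7 = -23.9900.
Residual = -27.42 - -23.9900 = -3.4300.

-3.4300


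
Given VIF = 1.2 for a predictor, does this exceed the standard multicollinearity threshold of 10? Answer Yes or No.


The threshold is 10.
VIF = 1.2 is < 10.
Multicollinearity indication: No.

No


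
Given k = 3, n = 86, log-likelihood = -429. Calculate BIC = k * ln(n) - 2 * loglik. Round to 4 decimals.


Compute k*ln(n) = 3*ln(86) = 3*4.454347 = 13.363041.
Then -2*loglik = 858.
BIC = 13.363041 + 858 = 871.363041, which rounds to 871.3630.

871.3630


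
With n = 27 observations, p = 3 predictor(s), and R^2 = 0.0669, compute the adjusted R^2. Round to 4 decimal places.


Using the formula:
(1 - 0.0669) = 0.9331.
Multiply by 26/23: 0.9331 * 26 = 24.2606, then 24.2606 / 23 = 1.0548.
Adj R^2 = 1 - 1.0548 = -0.0548.

-0.0548


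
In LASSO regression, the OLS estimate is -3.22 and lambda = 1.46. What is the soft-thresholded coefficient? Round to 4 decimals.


Check: |-3.22| = 3.22 vs lambda = 1.46.
Since |beta| > lambda, coefficient = sign(beta)*(|beta| - lambda) = -1.7600.
Soft-thresholded coefficient = -1.7600.

-1.7600


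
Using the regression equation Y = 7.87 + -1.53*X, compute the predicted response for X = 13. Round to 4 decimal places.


Substitute X = 13 into the equation:
Y = 7.87 + -1.53 * 13 = 7.87 + -19.8900 = -12.0200.

-12.0200


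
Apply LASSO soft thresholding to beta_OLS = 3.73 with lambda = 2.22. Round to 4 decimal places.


Check: |3.73| = 3.73 vs lambda = 2.22.
Since |beta| > lambda, coefficient = sign(beta)*(|beta| - lambda) = 1.5100.
Soft-thresholded coefficient = 1.5100.

1.5100


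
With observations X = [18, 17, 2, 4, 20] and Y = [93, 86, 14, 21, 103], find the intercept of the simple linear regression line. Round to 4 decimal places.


First find the slope: b1 = 4.9882.
Means: xbar = 12.2000, ybar = 63.4000.
b0 = ybar - b1 * xbar = 63.4000 - 4.9882 * 12.2000 = 2.5436.

2.5436


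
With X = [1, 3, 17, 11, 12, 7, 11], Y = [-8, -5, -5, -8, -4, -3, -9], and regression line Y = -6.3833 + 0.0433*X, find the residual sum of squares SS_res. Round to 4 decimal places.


Compute predicted values, then residuals = yi - yhat_i.
Residuals: [-1.6600, 1.2534, 0.6472, -2.0930, 1.8637, 3.0802, -3.0930].
SSres = sum(residual^2) = 31.6538.

31.6538


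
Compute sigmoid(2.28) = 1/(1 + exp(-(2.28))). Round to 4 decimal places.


First, exp(-2.2800) = 0.1023.
Then sigma(z) = 1/(1 + 0.1023) = 0.9072.

0.9072


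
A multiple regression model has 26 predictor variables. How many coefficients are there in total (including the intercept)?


Total coefficients = number of predictors + 1 (for the intercept).
= 26 + 1 = 27.

27


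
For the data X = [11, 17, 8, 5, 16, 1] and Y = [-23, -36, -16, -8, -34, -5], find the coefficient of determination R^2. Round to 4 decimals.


The fitted line is Y = -0.4061 + -2.0614*X.
SSres = 15.2628, SStot = 845.3333.
R^2 = 1 - SSres/SStot = 0.9819.

0.9819


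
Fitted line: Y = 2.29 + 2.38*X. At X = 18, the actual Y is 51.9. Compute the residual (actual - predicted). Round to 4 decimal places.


Fitted value at X = 18 is yhat = 2.29 + 2.38*18 = 45.1300.
Residual = 51.9 - 45.1300 = 6.7700.

6.7700


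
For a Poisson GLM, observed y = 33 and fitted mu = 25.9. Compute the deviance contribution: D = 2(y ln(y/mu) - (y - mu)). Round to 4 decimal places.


First: ln(33/25.9) = 0.242265.
Then: 33 * 0.242265 = 7.994745.
y - mu = 33 - 25.9 = 7.1.
D = 2(7.994745 - 7.1) = 1.789490, which rounds to 1.7895.

1.7895


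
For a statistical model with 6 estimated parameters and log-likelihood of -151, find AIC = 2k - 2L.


AIC = 2*6 - 2*(-151).
= 12 + 302 = 314.

314


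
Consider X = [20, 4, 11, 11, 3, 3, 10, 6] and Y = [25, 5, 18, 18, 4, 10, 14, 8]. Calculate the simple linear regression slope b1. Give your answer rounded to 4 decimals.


First compute the means: xbar = 8.5000, ybar = 12.7500.
Then S_xx = sum((xi - xbar)^2) = 234.0000.
S_xy = sum((xi - xbar)(yi - ybar)) = 279.0000.
b1 = S_xy / S_xx = 279.0000 / 234.0000 = 1.1923.

1.1923


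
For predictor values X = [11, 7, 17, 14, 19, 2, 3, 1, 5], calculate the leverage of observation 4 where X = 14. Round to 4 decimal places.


Mean of X: xbar = 8.7778.
SXX = 361.5556.
For X = 14: h = 1/9 + (14 - 8.7778)^2/361.5556 = 0.1865.

0.1865


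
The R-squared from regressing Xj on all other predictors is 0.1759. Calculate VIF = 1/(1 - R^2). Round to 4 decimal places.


VIF = 1 / (1 - 0.1759).
= 1 / 0.8241 = 1.2134.

1.2134


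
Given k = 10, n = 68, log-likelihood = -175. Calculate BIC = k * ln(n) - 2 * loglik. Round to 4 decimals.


ln(68) = 4.219508.
k * ln(n) = 10 * 4.219508 = 42.195080.
-2L = 350.
BIC = 42.195080 + 350 = 392.195080, which rounds to 392.1951.

392.1951


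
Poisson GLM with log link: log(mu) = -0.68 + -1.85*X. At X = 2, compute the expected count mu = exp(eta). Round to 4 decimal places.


eta = -0.68 + -1.85 * 2 = -4.3800.
mu = exp(-4.3800) = 0.0125.

0.0125


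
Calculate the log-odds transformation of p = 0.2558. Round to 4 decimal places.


The odds are p/(1-p) = 0.2558 / 0.7442 = 0.3437.
logit(p) = ln(0.3437) = -1.0679.

-1.0679


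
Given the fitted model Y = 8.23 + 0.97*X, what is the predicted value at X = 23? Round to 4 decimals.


Predicted value:
Y = 8.23 + (0.97)(23) = 8.23 + 22.3100 = 30.5400.

30.5400


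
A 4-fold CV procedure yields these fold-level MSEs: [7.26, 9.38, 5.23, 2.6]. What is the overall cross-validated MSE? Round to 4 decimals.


Total MSE across folds = 24.4700.
CV-MSE = 24.4700/4 = 6.1175.

6.1175


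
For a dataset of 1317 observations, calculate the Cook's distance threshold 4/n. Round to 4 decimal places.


Using the rule of thumb:
Threshold = 4 / 1317 = 0.0030.

0.0030


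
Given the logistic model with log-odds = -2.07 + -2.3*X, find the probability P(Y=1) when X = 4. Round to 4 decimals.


Linear predictor: z = -2.07 + -2.3 * 4 = -11.2700.
P = 1/(1 + exp(11.2700)) = 1/(1 + 78432.9972) = 0.0000.

0.0000


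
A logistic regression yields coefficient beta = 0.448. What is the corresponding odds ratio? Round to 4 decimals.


Odds ratio = exp(beta) = exp(0.448).
= 1.5652.

1.5652


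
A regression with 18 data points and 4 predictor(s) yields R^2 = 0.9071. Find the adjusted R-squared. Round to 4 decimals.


Adjusted R^2 = 1 - (1 - R^2) * (n-1)/(n-p-1).
(1 - R^2) = 0.0929.
(n-1)/(n-p-1) = 17/13.
(1 - R^2) * (n-1) = 0.0929 * 17 = 1.5793.
Divide by (n-p-1): 1.5793 / 13 = 0.1215.
Adj R^2 = 1 - 0.1215 = 0.8785.

0.8785


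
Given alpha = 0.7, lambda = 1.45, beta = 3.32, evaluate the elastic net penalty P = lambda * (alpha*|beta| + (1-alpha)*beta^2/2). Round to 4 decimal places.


alpha * |beta| = 0.7 * 3.32 = 2.3240.
(1-alpha) * beta^2/2 = 0.3 * 11.0224/2 = 1.6534.
Total = 1.45 * (2.3240 + 1.6534) = 5.7672.

5.7672


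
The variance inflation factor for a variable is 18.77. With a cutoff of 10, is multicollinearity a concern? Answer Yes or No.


Compare VIF = 18.77 to the threshold of 10.
18.77 >= 10, so the answer is Yes.

Yes


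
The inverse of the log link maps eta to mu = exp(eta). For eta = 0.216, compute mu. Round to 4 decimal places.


The inverse log link gives:
mu = exp(0.216) = 1.2411.

1.2411


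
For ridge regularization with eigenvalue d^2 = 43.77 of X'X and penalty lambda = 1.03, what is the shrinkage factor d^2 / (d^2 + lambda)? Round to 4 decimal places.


Compute the denominator: 43.77 + 1.03 = 44.8000.
Shrinkage factor = 43.77 / 44.8000 = 0.9770.

0.9770


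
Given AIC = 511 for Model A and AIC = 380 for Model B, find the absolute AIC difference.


Absolute difference = |511 - 380| = 131.
The model with lower AIC (B) is preferred.

131


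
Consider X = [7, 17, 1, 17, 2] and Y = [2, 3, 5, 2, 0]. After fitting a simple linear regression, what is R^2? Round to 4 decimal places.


Fit the OLS line: b0 = 2.4575, b1 = -0.0065.
SSres = 13.1895.
SStot = 13.2000.
R^2 = 1 - 13.1895/13.2000 = 0.0008.

0.0008


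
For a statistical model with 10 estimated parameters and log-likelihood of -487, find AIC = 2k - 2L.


AIC = 2k - 2*loglik = 2(10) - 2(-487).
= 20 + 974 = 994.

994


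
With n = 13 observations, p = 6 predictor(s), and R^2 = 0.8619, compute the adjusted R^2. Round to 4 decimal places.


Using the formula:
(1 - 0.8619) = 0.1381.
Multiply by 12/6: 0.1381 * 12 = 1.6572, then 1.6572 / 6 = 0.2762.
Adj R^2 = 1 - 0.2762 = 0.7238.

0.7238


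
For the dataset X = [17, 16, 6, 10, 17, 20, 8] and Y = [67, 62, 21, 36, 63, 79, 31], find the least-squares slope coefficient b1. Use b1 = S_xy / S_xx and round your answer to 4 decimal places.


First compute the means: xbar = 13.4286, ybar = 51.2857.
Then S_xx = sum((xi - xbar)^2) = 171.7143.
S_xy = sum((xi - xbar)(yi - ybar)) = 695.1429.
b1 = S_xy / S_xx = 695.1429 / 171.7143 = 4.0483.

4.0483


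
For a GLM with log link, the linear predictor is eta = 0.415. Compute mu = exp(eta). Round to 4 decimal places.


Apply the inverse link:
mu = e^0.415 = 1.5144.

1.5144


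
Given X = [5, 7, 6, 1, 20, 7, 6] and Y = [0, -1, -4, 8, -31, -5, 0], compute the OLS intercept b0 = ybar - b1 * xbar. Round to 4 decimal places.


First find the slope: b1 = -2.0640.
Means: xbar = 7.4286, ybar = -4.7143.
b0 = ybar - b1 * xbar = -4.7143 - -2.0640 * 7.4286 = 10.6185.

10.6185


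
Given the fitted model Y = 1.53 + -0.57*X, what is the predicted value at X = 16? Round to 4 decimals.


Plug X = 16 into Y = 1.53 + -0.57*X:
Y = 1.53 + -9.1200 = -7.5900.

-7.5900


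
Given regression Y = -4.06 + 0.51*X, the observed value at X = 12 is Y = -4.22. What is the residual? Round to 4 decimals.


Fitted value at X = 12 is yhat = -4.06 + 0.51*12 = 2.0600.
Residual = -4.22 - 2.0600 = -6.2800.

-6.2800


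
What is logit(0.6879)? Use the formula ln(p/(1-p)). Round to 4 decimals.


Compute the odds: 0.6879/0.3121 = 2.2041.
Take the natural log: ln(2.2041) = 0.7903.

0.7903


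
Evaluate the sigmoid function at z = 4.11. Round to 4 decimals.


Compute exp(-4.1100) = 0.0164.
Sigmoid = 1 / (1 + 0.0164) = 1 / 1.0164 = 0.9839.

0.9839


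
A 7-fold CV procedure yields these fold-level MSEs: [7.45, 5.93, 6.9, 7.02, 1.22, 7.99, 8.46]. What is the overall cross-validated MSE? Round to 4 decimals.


Add all fold MSEs: 44.9700.
Divide by k = 7: 44.9700/7 = 6.4243.

6.4243


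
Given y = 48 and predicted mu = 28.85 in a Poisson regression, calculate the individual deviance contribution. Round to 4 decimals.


Compute y*ln(y/mu) = 48*ln(48/28.85) = 48*0.509091 = 24.436368.
y - mu = 19.15.
D = 2*(24.436368 - (19.15)) = 10.572736, which rounds to 10.5727.

10.5727


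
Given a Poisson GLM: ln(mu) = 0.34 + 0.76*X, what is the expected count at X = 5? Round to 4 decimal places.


Compute eta = 0.34 + 0.76 * 5 = 4.1400.
Apply inverse link: mu = e^4.1400 = 62.8028.

62.8028
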